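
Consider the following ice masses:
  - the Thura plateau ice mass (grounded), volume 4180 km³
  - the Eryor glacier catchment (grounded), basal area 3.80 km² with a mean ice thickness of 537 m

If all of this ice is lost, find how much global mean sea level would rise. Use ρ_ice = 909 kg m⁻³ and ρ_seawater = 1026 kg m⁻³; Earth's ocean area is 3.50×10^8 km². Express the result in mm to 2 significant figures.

≈ 11 mm

Thura: 4180 km³ × (909/1026) = 3703 km³ of water.
Eryor: ice volume = 3.80 km² × 537 m = 2.041 km³; 2.041 × (909/1026) = 1.808 km³ of water.
Total added water ≈ 3.705×10^12 m³ over 3.50×10^14 m² → Δh = 0.0106 m = 11 mm.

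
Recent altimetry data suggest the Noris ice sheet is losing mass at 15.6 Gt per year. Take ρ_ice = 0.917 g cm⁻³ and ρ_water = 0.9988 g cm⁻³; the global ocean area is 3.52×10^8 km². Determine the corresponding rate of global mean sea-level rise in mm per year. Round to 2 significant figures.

≈ 0.044 mm/yr

ρ_w = 0.9988 g cm⁻³ = 998.8 kg m⁻³. Annual water volume added = 15.6 Gt / ρ_w = 1.560×10^13 kg / 998.8 kg m⁻³ = 1.562×10^10 m³.
Δh per year = 1.562×10^10 / 3.52×10^14 = 4.44×10^-5 m = 0.044 mm.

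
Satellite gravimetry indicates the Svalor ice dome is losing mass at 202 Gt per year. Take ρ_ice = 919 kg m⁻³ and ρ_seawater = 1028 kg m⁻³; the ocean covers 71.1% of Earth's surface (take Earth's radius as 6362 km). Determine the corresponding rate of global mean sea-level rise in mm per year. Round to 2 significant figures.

ρ_w = 1028 kg m⁻³. Annual water volume added = 202 Gt / ρ_w = 2.020×10^14 kg / 1028 kg m⁻³ = 1.965×10^11 m³.
Δh per year = 1.965×10^11 / 3.62×10^14 = 5.43×10^-4 m = 0.54 mm.

≈ 0.54 mm/yr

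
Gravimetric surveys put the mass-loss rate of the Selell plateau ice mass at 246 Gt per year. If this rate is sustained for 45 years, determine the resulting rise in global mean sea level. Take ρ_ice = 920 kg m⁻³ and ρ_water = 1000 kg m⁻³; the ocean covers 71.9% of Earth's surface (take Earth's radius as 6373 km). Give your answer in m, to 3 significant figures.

≈ 0.0302 m

Total mass lost = 246 Gt/yr × 45 yr = 1.107×10^4 Gt = 1.107×10^16 kg.
ρ_w = 1000 kg m⁻³, so water volume = 1.107×10^16 / 1000 = 1.107×10^13 m³.
Δh = 1.107×10^13 / 3.67×10^14 = 0.0302 m.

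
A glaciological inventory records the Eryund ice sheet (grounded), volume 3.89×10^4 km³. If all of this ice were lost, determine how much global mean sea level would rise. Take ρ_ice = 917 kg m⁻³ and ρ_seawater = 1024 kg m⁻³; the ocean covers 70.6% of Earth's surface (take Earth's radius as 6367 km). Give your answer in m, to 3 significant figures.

Eryund: 3.89×10^4 km³ × (917/1024) = 3.484×10^4 km³ of water.
Spread over 3.60×10^14 m² of ocean, Δh = 3.484×10^13 / 3.60×10^14 = 0.0969 m.

≈ 0.0969 m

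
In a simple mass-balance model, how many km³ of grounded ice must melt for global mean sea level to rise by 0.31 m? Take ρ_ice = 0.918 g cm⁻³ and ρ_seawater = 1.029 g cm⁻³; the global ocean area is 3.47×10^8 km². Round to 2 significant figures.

≈ 1.2×10^5 km³

Required water volume = Δh × A = 0.31 m × 3.47×10^14 m² = 1.076×10^14 m³ = 1.076×10^5 km³.
Ice volume = water volume × ρ_w/ρ_ice = 1.076×10^5 × 1029/918 = 1.2×10^5 km³.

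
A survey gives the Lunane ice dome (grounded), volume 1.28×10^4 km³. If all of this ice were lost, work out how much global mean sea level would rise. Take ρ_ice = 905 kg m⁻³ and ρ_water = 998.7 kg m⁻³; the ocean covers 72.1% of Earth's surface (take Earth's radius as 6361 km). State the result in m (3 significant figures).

Lunane: 1.28×10^4 km³ × (905/998.7) = 1.160×10^4 km³ of water.
Spread over 3.67×10^14 m² of ocean, Δh = 1.160×10^13 / 3.67×10^14 = 0.0316 m.

≈ 0.0316 m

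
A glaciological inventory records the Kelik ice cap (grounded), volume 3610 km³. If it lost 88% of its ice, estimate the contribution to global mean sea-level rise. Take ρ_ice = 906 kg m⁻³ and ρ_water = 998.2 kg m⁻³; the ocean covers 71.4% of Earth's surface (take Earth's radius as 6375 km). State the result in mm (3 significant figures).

≈ 7.91 mm

Kelik: 0.88 × 3610 km³ × (906/998.2) = 2883 km³ of water.
Spread over 3.65×10^14 m² of ocean, Δh = 2.883×10^12 / 3.65×10^14 = 7.91×10^-3 m = 7.91 mm.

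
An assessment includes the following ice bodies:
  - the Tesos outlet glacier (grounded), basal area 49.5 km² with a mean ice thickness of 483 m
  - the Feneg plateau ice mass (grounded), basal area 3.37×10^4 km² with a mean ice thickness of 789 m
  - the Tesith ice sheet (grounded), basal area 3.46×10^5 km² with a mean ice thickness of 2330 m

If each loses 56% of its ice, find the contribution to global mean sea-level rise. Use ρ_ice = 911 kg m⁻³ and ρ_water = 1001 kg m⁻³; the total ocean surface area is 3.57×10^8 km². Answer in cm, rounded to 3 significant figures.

Tesos: ice volume = 49.5 km² × 483 m = 23.91 km³; 0.56 × 23.91 × (911/1001) = 12.18 km³ of water.
Feneg: ice volume = 3.37×10^4 km² × 789 m = 2.659×10^4 km³; 0.56 × 2.659×10^4 × (911/1001) = 1.355×10^4 km³ of water.
Tesith: ice volume = 3.46×10^5 km² × 2330 m = 8.062×10^5 km³; 0.56 × 8.062×10^5 × (911/1001) = 4.109×10^5 km³ of water.
Total added water ≈ 4.244×10^14 m³ over 3.57×10^14 m² → Δh = 1.19 m = 119 cm.

≈ 119 cm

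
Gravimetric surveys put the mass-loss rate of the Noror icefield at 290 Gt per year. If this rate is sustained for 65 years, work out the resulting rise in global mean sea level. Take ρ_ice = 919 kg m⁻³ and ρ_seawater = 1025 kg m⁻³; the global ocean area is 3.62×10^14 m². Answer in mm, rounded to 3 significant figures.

Total mass lost = 290 Gt/yr × 65 yr = 1.885×10^4 Gt = 1.885×10^16 kg.
ρ_w = 1025 kg m⁻³, so water volume = 1.885×10^16 / 1025 = 1.839×10^13 m³.
Δh = 1.839×10^13 / 3.62×10^14 = 0.0508 m = 50.8 mm.

≈ 50.8 mm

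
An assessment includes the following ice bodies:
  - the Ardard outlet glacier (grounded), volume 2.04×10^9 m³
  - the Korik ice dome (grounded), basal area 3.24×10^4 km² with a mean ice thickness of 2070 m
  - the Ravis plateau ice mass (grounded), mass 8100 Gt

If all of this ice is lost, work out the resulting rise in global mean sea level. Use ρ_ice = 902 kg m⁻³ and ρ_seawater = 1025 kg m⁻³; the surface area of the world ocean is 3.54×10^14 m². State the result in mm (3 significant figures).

≈ 189 mm

Ardard: 2.04×10^9 m³ × (902/1025) = 1.795×10^9 m³ of water.
Korik: ice volume = 3.24×10^4 km² × 2070 m = 6.707×10^4 km³; 6.707×10^4 × (902/1025) = 5.902×10^4 km³ of water.
Ravis: 8100 Gt = 8.100×10^15 kg; dividing by ρ_w = 1025 kg m⁻³ gives 7.902×10^12 m³ of water.
Total added water ≈ 6.692×10^13 m³ over 3.54×10^14 m² → Δh = 0.189 m = 189 mm.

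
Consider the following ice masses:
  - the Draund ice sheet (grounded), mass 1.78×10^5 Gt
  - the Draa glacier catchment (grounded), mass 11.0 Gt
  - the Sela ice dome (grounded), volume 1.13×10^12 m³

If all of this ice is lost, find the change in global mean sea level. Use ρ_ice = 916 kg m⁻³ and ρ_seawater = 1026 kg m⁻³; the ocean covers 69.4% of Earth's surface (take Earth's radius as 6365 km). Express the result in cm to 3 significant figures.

≈ 49.4 cm

Draund: 1.78×10^5 Gt = 1.780×10^17 kg; dividing by ρ_w = 1026 kg m⁻³ gives 1.735×10^14 m³ of water.
Draa: 11.0 Gt = 1.100×10^13 kg; dividing by ρ_w = 1026 kg m⁻³ gives 1.072×10^10 m³ of water.
Sela: 1.13×10^12 m³ × (916/1026) = 1.009×10^12 m³ of water.
Total added water ≈ 1.745×10^14 m³ over 3.53×10^14 m² → Δh = 0.494 m = 49.4 cm.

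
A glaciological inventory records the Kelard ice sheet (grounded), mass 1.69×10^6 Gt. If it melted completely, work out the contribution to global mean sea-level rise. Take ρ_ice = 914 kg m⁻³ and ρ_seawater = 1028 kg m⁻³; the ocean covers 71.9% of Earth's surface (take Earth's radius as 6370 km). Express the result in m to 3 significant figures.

≈ 4.48 m

Kelard: 1.69×10^6 Gt = 1.690×10^18 kg; dividing by ρ_w = 1028 kg m⁻³ gives 1.644×10^15 m³ of water.
Spread over 3.67×10^14 m² of ocean, Δh = 1.644×10^15 / 3.67×10^14 = 4.48 m.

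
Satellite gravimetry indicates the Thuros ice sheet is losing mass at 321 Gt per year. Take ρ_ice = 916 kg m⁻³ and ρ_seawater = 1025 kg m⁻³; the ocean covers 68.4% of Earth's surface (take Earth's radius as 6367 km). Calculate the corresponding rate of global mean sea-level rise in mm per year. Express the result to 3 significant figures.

≈ 0.899 mm/yr

ρ_w = 1025 kg m⁻³. Annual water volume added = 321 Gt / ρ_w = 3.210×10^14 kg / 1025 kg m⁻³ = 3.132×10^11 m³.
Δh per year = 3.132×10^11 / 3.48×10^14 = 8.99×10^-4 m = 0.899 mm.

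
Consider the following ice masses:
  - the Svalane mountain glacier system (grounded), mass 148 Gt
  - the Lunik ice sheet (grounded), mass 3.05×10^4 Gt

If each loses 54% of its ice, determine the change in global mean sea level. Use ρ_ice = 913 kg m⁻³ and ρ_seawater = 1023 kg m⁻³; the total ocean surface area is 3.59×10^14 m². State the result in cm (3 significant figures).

Svalane: 0.54 × 148 Gt = 7.992×10^13 kg; dividing by ρ_w = 1023 kg m⁻³ gives 7.812×10^10 m³ of water.
Lunik: 0.54 × 3.05×10^4 Gt = 1.647×10^16 kg; dividing by ρ_w = 1023 kg m⁻³ gives 1.610×10^13 m³ of water.
Total added water ≈ 1.618×10^13 m³ over 3.59×10^14 m² → Δh = 0.0451 m = 4.51 cm.

≈ 4.51 cm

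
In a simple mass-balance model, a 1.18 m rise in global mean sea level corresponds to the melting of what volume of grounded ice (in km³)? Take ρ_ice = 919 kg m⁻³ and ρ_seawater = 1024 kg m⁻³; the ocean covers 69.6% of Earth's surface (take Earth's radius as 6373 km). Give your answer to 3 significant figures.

Required water volume = Δh × A = 1.18 m × 3.55×10^14 m² = 4.192×10^14 m³ = 4.192×10^5 km³.
Ice volume = water volume × ρ_w/ρ_ice = 4.192×10^5 × 1024/919 = 4.67×10^5 km³.

≈ 4.67×10^5 km³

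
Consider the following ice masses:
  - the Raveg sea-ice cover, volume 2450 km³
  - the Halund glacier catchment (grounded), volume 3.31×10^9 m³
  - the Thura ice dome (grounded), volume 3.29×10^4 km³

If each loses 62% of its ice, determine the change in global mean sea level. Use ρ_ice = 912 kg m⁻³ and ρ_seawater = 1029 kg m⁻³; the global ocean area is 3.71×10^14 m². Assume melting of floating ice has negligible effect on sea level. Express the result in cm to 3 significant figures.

≈ 4.87 cm

The Raveg sea-ice cover is floating and already displaces its own weight of water, so its melt adds essentially nothing to sea level.
Halund: 0.62 × 3.31×10^9 m³ × (912/1029) = 1.819×10^9 m³ of water.
Thura: 0.62 × 3.29×10^4 km³ × (912/1029) = 1.808×10^4 km³ of water.
Total added water ≈ 1.808×10^13 m³ over 3.71×10^14 m² → Δh = 0.0487 m = 4.87 cm.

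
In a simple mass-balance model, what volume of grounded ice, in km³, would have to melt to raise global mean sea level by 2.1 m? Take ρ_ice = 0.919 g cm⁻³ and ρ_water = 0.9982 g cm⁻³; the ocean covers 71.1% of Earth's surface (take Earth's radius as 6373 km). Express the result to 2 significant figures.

≈ 8.3×10^5 km³

Required water volume = Δh × A = 2.1 m × 3.63×10^14 m² = 7.621×10^14 m³ = 7.621×10^5 km³.
Ice volume = water volume × ρ_w/ρ_ice = 7.621×10^5 × 998.2/919 = 8.3×10^5 km³.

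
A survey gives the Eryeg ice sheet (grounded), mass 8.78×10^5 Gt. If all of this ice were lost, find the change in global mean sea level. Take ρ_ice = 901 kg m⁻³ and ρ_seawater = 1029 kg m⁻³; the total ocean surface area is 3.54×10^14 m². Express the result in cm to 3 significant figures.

≈ 241 cm

Eryeg: 8.78×10^5 Gt = 8.780×10^17 kg; dividing by ρ_w = 1029 kg m⁻³ gives 8.533×10^14 m³ of water.
Spread over 3.54×10^14 m² of ocean, Δh = 8.533×10^14 / 3.54×10^14 = 2.41 m = 241 cm.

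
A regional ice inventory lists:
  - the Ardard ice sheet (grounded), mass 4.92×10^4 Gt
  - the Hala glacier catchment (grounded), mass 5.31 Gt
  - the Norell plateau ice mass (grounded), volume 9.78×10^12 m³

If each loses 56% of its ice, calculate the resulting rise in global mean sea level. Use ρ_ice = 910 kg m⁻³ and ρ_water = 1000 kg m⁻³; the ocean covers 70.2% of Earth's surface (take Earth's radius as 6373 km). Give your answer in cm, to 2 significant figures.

≈ 9.1 cm

Ardard: 0.56 × 4.92×10^4 Gt = 2.755×10^16 kg; dividing by ρ_w = 1000 kg m⁻³ gives 2.755×10^13 m³ of water.
Hala: 0.56 × 5.31 Gt = 2.974×10^12 kg; dividing by ρ_w = 1000 kg m⁻³ gives 2.974×10^9 m³ of water.
Norell: 0.56 × 9.78×10^12 m³ × (910/1000) = 4.984×10^12 m³ of water.
Total added water ≈ 3.254×10^13 m³ over 3.58×10^14 m² → Δh = 0.0908 m = 9.1 cm.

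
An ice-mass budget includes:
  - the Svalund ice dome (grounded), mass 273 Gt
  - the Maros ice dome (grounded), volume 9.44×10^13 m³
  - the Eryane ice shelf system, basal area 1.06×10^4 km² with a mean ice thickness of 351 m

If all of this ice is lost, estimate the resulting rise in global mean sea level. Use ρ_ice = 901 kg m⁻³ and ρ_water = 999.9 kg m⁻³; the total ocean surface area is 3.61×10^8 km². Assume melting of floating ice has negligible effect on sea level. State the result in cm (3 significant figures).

Svalund: 273 Gt = 2.730×10^14 kg; dividing by ρ_w = 999.9 kg m⁻³ gives 2.730×10^11 m³ of water.
Maros: 9.44×10^13 m³ × (901/999.9) = 8.506×10^13 m³ of water.
The Eryane ice shelf system is floating and already displaces its own weight of water, so its melt adds essentially nothing to sea level.
Total added water ≈ 8.534×10^13 m³ over 3.61×10^14 m² → Δh = 0.236 m = 23.6 cm.

≈ 23.6 cm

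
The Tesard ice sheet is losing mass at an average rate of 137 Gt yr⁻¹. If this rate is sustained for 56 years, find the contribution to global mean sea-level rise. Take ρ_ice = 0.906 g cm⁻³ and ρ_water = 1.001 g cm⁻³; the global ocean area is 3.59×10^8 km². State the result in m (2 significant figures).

≈ 0.021 m

Total mass lost = 137 Gt/yr × 56 yr = 7672 Gt = 7.672×10^15 kg.
ρ_w = 1.001 g cm⁻³ = 1001 kg m⁻³, so water volume = 7.672×10^15 / 1001 = 7.664×10^12 m³.
Δh = 7.664×10^12 / 3.59×10^14 = 0.0213 m.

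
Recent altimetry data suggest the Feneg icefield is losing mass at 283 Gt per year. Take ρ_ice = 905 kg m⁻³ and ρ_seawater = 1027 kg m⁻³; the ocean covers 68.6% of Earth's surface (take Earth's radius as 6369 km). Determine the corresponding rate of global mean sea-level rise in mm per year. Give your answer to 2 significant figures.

ρ_w = 1027 kg m⁻³. Annual water volume added = 283 Gt / ρ_w = 2.830×10^14 kg / 1027 kg m⁻³ = 2.756×10^11 m³.
Δh per year = 2.756×10^11 / 3.50×10^14 = 7.88×10^-4 m = 0.79 mm.

≈ 0.79 mm/yr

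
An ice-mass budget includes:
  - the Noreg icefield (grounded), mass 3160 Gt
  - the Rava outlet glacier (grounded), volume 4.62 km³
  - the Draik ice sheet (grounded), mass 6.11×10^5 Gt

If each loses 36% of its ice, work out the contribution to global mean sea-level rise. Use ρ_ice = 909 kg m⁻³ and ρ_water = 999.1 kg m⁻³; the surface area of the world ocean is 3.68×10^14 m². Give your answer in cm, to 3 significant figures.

Noreg: 0.36 × 3160 Gt = 1.138×10^15 kg; dividing by ρ_w = 999.1 kg m⁻³ gives 1.139×10^12 m³ of water.
Rava: 0.36 × 4.62 km³ × (909/999.1) = 1.513 km³ of water.
Draik: 0.36 × 6.11×10^5 Gt = 2.200×10^17 kg; dividing by ρ_w = 999.1 kg m⁻³ gives 2.202×10^14 m³ of water.
Total added water ≈ 2.213×10^14 m³ over 3.68×10^14 m² → Δh = 0.601 m = 60.1 cm.

≈ 60.1 cm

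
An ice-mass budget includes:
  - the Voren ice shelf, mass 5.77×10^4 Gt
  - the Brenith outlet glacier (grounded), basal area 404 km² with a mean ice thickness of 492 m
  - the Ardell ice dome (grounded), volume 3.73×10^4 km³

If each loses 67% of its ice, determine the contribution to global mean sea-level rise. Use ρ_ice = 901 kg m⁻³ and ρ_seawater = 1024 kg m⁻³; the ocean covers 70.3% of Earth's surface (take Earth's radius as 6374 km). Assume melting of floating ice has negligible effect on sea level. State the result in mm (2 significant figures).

The Voren ice shelf is floating and already displaces its own weight of water, so its melt adds essentially nothing to sea level.
Brenith: ice volume = 404 km² × 492 m = 198.8 km³; 0.67 × 198.8 × (901/1024) = 117.2 km³ of water.
Ardell: 0.67 × 3.73×10^4 km³ × (901/1024) = 2.199×10^4 km³ of water.
Total added water ≈ 2.211×10^13 m³ over 3.59×10^14 m² → Δh = 0.0616 m = 62 mm.

≈ 62 mm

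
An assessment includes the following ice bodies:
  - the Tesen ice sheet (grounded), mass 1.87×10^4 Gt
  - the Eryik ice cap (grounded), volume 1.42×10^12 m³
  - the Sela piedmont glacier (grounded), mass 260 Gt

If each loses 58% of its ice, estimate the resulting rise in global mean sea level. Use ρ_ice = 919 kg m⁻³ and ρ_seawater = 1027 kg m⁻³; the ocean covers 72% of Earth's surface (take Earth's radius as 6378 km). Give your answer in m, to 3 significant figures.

≈ 0.0311 m

Tesen: 0.58 × 1.87×10^4 Gt = 1.085×10^16 kg; dividing by ρ_w = 1027 kg m⁻³ gives 1.056×10^13 m³ of water.
Eryik: 0.58 × 1.42×10^12 m³ × (919/1027) = 7.370×10^11 m³ of water.
Sela: 0.58 × 260 Gt = 1.508×10^14 kg; dividing by ρ_w = 1027 kg m⁻³ gives 1.468×10^11 m³ of water.
Total added water ≈ 1.144×10^13 m³ over 3.68×10^14 m² → Δh = 0.0311 m.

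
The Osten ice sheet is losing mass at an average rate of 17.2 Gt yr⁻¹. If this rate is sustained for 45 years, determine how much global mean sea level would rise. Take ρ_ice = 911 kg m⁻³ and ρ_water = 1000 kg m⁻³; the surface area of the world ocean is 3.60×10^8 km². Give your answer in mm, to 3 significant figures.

Total mass lost = 17.2 Gt/yr × 45 yr = 774.0 Gt = 7.740×10^14 kg.
ρ_w = 1000 kg m⁻³, so water volume = 7.740×10^14 / 1000 = 7.740×10^11 m³.
Δh = 7.740×10^11 / 3.60×10^14 = 2.15×10^-3 m = 2.15 mm.

≈ 2.15 mm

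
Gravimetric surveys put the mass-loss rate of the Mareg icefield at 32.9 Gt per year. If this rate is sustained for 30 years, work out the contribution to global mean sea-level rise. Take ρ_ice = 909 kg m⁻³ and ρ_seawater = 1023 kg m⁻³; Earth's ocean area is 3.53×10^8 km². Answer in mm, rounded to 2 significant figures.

Total mass lost = 32.9 Gt/yr × 30 yr = 987.0 Gt = 9.870×10^14 kg.
ρ_w = 1023 kg m⁻³, so water volume = 9.870×10^14 / 1023 = 9.648×10^11 m³.
Δh = 9.648×10^11 / 3.53×10^14 = 2.73×10^-3 m = 2.7 mm.

≈ 2.7 mm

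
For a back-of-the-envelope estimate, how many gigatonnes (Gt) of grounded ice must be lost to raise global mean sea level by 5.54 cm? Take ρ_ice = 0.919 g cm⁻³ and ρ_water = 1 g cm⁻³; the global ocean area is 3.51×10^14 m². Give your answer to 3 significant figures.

≈ 1.94×10^4 Gt

Required water volume = Δh × A = 0.0554 m × 3.51×10^14 m² = 1.945×10^13 m³.
ρ_w = 1 g cm⁻³ = 1000 kg m⁻³, so the mass of water = 1.945×10^13 m³ × 1000 kg m⁻³ = 1.945×10^16 kg = 1.94×10^4 Gt (and the same mass of ice, by conservation).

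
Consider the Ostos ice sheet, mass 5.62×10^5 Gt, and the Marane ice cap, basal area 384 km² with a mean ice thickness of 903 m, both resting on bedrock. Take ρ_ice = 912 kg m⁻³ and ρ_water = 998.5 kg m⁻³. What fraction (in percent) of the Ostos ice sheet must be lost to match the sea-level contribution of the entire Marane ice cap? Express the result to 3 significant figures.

≈ 0.0563 %

Equal sea-level rise means equal mass of meltwater, i.e. equal mass of ice lost.
Ice mass of Marane: 3.162×10^14 kg; ice mass of Ostos: 5.620×10^17 kg.
Fraction required = 3.162×10^14 / 5.620×10^17 = 5.63×10^-4 → 0.0563 %.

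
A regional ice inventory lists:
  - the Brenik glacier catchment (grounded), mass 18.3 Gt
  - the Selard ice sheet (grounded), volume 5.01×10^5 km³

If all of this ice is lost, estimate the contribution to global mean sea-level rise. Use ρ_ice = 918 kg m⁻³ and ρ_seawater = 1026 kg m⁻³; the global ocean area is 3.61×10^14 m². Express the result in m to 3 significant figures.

Brenik: 18.3 Gt = 1.830×10^13 kg; dividing by ρ_w = 1026 kg m⁻³ gives 1.784×10^10 m³ of water.
Selard: 5.01×10^5 km³ × (918/1026) = 4.483×10^5 km³ of water.
Total added water ≈ 4.483×10^14 m³ over 3.61×10^14 m² → Δh = 1.24 m.

≈ 1.24 m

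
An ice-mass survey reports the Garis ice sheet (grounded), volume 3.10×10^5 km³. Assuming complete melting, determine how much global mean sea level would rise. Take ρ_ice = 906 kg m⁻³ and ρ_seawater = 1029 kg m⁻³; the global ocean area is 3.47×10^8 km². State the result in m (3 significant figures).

≈ 0.787 m

Garis: 3.10×10^5 km³ × (906/1029) = 2.729×10^5 km³ of water.
Spread over 3.47×10^14 m² of ocean, Δh = 2.729×10^14 / 3.47×10^14 = 0.787 m.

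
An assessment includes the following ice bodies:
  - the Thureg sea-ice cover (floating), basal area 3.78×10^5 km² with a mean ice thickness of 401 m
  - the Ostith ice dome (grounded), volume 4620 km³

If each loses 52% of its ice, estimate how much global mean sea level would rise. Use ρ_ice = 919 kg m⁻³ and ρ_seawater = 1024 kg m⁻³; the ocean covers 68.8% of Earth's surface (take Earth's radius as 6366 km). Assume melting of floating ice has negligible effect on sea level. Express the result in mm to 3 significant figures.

≈ 6.15 mm

The Thureg sea-ice cover is floating and already displaces its own weight of water, so its melt adds essentially nothing to sea level.
Ostith: 0.52 × 4620 km³ × (919/1024) = 2156 km³ of water.
Total added water ≈ 2.156×10^12 m³ over 3.50×10^14 m² → Δh = 6.15×10^-3 m = 6.15 mm.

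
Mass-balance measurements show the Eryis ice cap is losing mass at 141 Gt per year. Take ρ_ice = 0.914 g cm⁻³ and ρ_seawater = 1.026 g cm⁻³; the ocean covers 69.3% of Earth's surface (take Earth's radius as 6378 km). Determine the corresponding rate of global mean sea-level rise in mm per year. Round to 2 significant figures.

≈ 0.39 mm/yr

ρ_w = 1.026 g cm⁻³ = 1026 kg m⁻³. Annual water volume added = 141 Gt / ρ_w = 1.410×10^14 kg / 1026 kg m⁻³ = 1.374×10^11 m³.
Δh per year = 1.374×10^11 / 3.54×10^14 = 3.88×10^-4 m = 0.39 mm.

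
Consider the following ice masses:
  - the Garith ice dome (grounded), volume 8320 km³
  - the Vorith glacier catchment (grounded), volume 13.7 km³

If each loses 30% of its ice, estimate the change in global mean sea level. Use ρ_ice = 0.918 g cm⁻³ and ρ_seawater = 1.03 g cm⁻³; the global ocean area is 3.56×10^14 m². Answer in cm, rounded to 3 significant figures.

Garith: 0.3 × 8320 km³ × (918/1030) = 2225 km³ of water.
Vorith: 0.3 × 13.7 km³ × (918/1030) = 3.663 km³ of water.
Total added water ≈ 2.228×10^12 m³ over 3.56×10^14 m² → Δh = 6.26×10^-3 m = 0.626 cm.

≈ 0.626 cm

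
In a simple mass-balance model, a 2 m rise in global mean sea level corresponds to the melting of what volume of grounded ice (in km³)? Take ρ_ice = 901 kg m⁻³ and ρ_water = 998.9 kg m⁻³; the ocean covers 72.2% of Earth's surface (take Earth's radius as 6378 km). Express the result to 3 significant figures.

Required water volume = Δh × A = 2 m × 3.69×10^14 m² = 7.382×10^14 m³ = 7.382×10^5 km³.
Ice volume = water volume × ρ_w/ρ_ice = 7.382×10^5 × 998.9/901 = 8.18×10^5 km³.

≈ 8.18×10^5 km³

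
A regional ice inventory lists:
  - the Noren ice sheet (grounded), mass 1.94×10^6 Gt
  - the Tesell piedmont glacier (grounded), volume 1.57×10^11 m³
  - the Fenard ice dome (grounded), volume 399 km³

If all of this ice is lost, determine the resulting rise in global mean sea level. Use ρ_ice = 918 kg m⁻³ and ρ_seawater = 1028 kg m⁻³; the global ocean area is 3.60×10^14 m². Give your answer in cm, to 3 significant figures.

Noren: 1.94×10^6 Gt = 1.940×10^18 kg; dividing by ρ_w = 1028 kg m⁻³ gives 1.887×10^15 m³ of water.
Tesell: 1.57×10^11 m³ × (918/1028) = 1.402×10^11 m³ of water.
Fenard: 399 km³ × (918/1028) = 356.3 km³ of water.
Total added water ≈ 1.888×10^15 m³ over 3.60×10^14 m² → Δh = 5.24 m = 524 cm.

≈ 524 cm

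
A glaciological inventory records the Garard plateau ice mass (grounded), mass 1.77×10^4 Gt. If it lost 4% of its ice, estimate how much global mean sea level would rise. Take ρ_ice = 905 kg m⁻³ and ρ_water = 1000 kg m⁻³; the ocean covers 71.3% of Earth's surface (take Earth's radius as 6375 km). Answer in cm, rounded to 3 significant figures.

Garard: 0.04 × 1.77×10^4 Gt = 7.080×10^14 kg; dividing by ρ_w = 1000 kg m⁻³ gives 7.080×10^11 m³ of water.
Spread over 3.64×10^14 m² of ocean, Δh = 7.080×10^11 / 3.64×10^14 = 1.94×10^-3 m = 0.194 cm.

≈ 0.194 cm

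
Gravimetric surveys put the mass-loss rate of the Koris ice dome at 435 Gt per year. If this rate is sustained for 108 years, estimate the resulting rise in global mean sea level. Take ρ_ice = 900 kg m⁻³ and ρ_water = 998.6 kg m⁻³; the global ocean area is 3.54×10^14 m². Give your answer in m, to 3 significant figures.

≈ 0.133 m

Total mass lost = 435 Gt/yr × 108 yr = 4.698×10^4 Gt = 4.698×10^16 kg.
ρ_w = 998.6 kg m⁻³, so water volume = 4.698×10^16 / 998.6 = 4.705×10^13 m³.
Δh = 4.705×10^13 / 3.54×10^14 = 0.133 m.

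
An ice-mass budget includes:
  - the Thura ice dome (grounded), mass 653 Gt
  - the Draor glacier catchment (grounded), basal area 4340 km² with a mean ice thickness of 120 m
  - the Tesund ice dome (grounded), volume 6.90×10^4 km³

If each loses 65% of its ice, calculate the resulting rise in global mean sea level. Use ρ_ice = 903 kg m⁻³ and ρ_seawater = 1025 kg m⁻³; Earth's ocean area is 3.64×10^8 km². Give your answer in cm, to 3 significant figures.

≈ 11.1 cm

Thura: 0.65 × 653 Gt = 4.244×10^14 kg; dividing by ρ_w = 1025 kg m⁻³ gives 4.141×10^11 m³ of water.
Draor: ice volume = 4340 km² × 120 m = 520.8 km³; 0.65 × 520.8 × (903/1025) = 298.2 km³ of water.
Tesund: 0.65 × 6.90×10^4 km³ × (903/1025) = 3.951×10^4 km³ of water.
Total added water ≈ 4.022×10^13 m³ over 3.64×10^14 m² → Δh = 0.111 m = 11.1 cm.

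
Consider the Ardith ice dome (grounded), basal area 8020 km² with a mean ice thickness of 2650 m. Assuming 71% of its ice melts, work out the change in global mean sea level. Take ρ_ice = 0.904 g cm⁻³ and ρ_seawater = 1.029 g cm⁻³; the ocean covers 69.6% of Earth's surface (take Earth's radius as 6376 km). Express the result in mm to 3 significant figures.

≈ 37.3 mm

Ardith: ice volume = 8020 km² × 2650 m = 2.125×10^4 km³; 0.71 × 2.125×10^4 × (904/1029) = 1.326×10^4 km³ of water.
Spread over 3.56×10^14 m² of ocean, Δh = 1.326×10^13 / 3.56×10^14 = 0.0373 m = 37.3 mm.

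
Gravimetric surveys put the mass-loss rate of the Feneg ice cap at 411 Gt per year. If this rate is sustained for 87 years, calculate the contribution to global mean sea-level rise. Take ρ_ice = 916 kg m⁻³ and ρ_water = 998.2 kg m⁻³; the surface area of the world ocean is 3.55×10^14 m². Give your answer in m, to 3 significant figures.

≈ 0.101 m

Total mass lost = 411 Gt/yr × 87 yr = 3.576×10^4 Gt = 3.576×10^16 kg.
ρ_w = 998.2 kg m⁻³, so water volume = 3.576×10^16 / 998.2 = 3.582×10^13 m³.
Δh = 3.582×10^13 / 3.55×10^14 = 0.101 m.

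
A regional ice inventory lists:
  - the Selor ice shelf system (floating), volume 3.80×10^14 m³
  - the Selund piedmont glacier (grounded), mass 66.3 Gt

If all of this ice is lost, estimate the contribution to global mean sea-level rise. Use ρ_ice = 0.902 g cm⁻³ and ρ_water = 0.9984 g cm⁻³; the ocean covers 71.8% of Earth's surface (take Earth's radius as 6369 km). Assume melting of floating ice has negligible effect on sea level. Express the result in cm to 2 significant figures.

The Selor ice shelf system is floating and already displaces its own weight of water, so its melt adds essentially nothing to sea level.
Selund: 66.3 Gt = 6.630×10^13 kg; dividing by ρ_w = 0.9984 g cm⁻³ = 998.4 kg m⁻³ gives 6.641×10^10 m³ of water.
Total added water ≈ 6.641×10^10 m³ over 3.66×10^14 m² → Δh = 1.81×10^-4 m = 0.018 cm.

≈ 0.018 cm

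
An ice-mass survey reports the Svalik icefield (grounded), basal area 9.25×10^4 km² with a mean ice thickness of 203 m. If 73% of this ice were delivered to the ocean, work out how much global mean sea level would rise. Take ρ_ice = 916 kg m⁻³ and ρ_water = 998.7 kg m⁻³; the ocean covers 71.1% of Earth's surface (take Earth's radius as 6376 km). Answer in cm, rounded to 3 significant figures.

Svalik: ice volume = 9.25×10^4 km² × 203 m = 1.878×10^4 km³; 0.73 × 1.878×10^4 × (916/998.7) = 1.257×10^4 km³ of water.
Spread over 3.63×10^14 m² of ocean, Δh = 1.257×10^13 / 3.63×10^14 = 0.0346 m = 3.46 cm.

≈ 3.46 cm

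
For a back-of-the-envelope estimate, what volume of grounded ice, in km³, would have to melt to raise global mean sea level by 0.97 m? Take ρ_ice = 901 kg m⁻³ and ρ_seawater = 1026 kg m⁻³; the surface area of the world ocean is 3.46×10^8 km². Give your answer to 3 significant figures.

Required water volume = Δh × A = 0.97 m × 3.46×10^14 m² = 3.356×10^14 m³ = 3.356×10^5 km³.
Ice volume = water volume × ρ_w/ρ_ice = 3.356×10^5 × 1026/901 = 3.82×10^5 km³.

≈ 3.82×10^5 km³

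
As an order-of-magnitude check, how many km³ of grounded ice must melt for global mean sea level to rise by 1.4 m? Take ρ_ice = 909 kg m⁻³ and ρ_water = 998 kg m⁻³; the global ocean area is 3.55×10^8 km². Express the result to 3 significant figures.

Required water volume = Δh × A = 1.4 m × 3.55×10^14 m² = 4.970×10^14 m³ = 4.970×10^5 km³.
Ice volume = water volume × ρ_w/ρ_ice = 4.970×10^5 × 998/909 = 5.46×10^5 km³.

≈ 5.46×10^5 km³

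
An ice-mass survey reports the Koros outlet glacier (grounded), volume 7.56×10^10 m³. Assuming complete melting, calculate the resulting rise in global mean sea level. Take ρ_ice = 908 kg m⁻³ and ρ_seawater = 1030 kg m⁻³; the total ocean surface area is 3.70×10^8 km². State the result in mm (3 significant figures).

Koros: 7.56×10^10 m³ × (908/1030) = 6.665×10^10 m³ of water.
Spread over 3.70×10^14 m² of ocean, Δh = 6.665×10^10 / 3.70×10^14 = 1.80×10^-4 m = 0.180 mm.

≈ 0.180 mm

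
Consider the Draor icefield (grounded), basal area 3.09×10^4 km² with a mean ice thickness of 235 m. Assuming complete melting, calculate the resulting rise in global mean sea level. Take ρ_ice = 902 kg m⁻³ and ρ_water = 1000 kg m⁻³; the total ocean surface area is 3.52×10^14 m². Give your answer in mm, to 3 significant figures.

≈ 18.6 mm

Draor: ice volume = 3.09×10^4 km² × 235 m = 7262 km³; 7262 × (902/1000) = 6550 km³ of water.
Spread over 3.52×10^14 m² of ocean, Δh = 6.550×10^12 / 3.52×10^14 = 0.0186 m = 18.6 mm.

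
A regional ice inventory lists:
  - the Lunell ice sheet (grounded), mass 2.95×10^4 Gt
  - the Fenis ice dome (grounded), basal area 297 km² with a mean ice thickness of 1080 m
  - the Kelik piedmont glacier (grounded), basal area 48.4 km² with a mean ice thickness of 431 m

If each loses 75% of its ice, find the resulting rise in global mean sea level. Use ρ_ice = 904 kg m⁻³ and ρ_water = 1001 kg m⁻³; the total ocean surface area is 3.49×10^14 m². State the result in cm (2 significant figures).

≈ 6.4 cm

Lunell: 0.75 × 2.95×10^4 Gt = 2.212×10^16 kg; dividing by ρ_w = 1001 kg m⁻³ gives 2.210×10^13 m³ of water.
Fenis: ice volume = 297 km² × 1080 m = 320.8 km³; 0.75 × 320.8 × (904/1001) = 217.3 km³ of water.
Kelik: ice volume = 48.4 km² × 431 m = 20.86 km³; 0.75 × 20.86 × (904/1001) = 14.13 km³ of water.
Total added water ≈ 2.233×10^13 m³ over 3.49×10^14 m² → Δh = 0.0640 m = 6.4 cm.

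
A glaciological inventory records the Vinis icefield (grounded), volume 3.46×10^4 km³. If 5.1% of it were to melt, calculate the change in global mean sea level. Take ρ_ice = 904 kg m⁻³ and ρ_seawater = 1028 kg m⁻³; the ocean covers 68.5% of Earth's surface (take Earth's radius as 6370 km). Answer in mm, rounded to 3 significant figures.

≈ 4.44 mm

Vinis: 0.051 × 3.46×10^4 km³ × (904/1028) = 1552 km³ of water.
Spread over 3.49×10^14 m² of ocean, Δh = 1.552×10^12 / 3.49×10^14 = 4.44×10^-3 m = 4.44 mm.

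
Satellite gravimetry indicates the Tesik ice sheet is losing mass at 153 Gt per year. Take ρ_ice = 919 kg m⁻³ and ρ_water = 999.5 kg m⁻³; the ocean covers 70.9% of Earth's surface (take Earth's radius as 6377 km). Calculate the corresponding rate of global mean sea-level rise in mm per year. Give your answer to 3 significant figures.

≈ 0.422 mm/yr

ρ_w = 999.5 kg m⁻³. Annual water volume added = 153 Gt / ρ_w = 1.530×10^14 kg / 999.5 kg m⁻³ = 1.531×10^11 m³.
Δh per year = 1.531×10^11 / 3.62×10^14 = 4.22×10^-4 m = 0.422 mm.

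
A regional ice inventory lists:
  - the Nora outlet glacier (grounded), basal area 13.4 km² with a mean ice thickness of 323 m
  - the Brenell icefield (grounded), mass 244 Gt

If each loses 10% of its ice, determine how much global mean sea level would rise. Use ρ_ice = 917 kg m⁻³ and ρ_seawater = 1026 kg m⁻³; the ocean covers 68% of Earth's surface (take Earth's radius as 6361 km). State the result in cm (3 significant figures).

Nora: ice volume = 13.4 km² × 323 m = 4.328 km³; 0.1 × 4.328 × (917/1026) = 0.3868 km³ of water.
Brenell: 0.1 × 244 Gt = 2.440×10^13 kg; dividing by ρ_w = 1026 kg m⁻³ gives 2.378×10^10 m³ of water.
Total added water ≈ 2.417×10^10 m³ over 3.46×10^14 m² → Δh = 6.99×10^-5 m = 6.99×10^-3 cm.

≈ 6.99×10^-3 cm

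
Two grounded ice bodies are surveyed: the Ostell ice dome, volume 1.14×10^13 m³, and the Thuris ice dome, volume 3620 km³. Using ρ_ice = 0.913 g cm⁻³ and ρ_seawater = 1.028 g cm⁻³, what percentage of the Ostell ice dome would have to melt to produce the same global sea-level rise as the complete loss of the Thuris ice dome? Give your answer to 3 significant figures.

≈ 31.8 %

Equal sea-level rise means equal mass of meltwater, i.e. equal mass of ice lost.
Ice mass of Thuris: 3.305×10^15 kg; ice mass of Ostell: 1.041×10^16 kg.
Fraction required = 3.305×10^15 / 1.041×10^16 = 0.318 → 31.8 %.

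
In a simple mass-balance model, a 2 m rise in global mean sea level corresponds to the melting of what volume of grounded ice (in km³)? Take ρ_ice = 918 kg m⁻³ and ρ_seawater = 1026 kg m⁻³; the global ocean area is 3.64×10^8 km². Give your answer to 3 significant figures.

≈ 8.14×10^5 km³

Required water volume = Δh × A = 2 m × 3.64×10^14 m² = 7.280×10^14 m³ = 7.280×10^5 km³.
Ice volume = water volume × ρ_w/ρ_ice = 7.280×10^5 × 1026/918 = 8.14×10^5 km³.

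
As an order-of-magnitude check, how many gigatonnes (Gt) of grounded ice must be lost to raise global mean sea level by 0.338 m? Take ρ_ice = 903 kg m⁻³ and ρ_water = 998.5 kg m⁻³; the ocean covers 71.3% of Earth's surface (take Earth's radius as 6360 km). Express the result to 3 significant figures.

≈ 1.22×10^5 Gt

Required water volume = Δh × A = 0.338 m × 3.62×10^14 m² = 1.225×10^14 m³.
ρ_w = 998.5 kg m⁻³, so the mass of water = 1.225×10^14 m³ × 998.5 kg m⁻³ = 1.223×10^17 kg = 1.22×10^5 Gt (and the same mass of ice, by conservation).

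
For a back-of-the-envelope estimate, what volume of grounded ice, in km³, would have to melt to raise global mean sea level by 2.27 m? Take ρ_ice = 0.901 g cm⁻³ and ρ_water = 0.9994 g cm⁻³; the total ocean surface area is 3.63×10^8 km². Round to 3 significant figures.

Required water volume = Δh × A = 2.27 m × 3.63×10^14 m² = 8.240×10^14 m³ = 8.240×10^5 km³.
Ice volume = water volume × ρ_w/ρ_ice = 8.240×10^5 × 999.4/901 = 9.14×10^5 km³.

≈ 9.14×10^5 km³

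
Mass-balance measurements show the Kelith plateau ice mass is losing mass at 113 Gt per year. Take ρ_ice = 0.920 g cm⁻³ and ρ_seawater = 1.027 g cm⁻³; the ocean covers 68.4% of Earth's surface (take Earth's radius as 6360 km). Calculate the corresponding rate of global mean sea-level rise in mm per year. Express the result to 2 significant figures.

ρ_w = 1.027 g cm⁻³ = 1027 kg m⁻³. Annual water volume added = 113 Gt / ρ_w = 1.130×10^14 kg / 1027 kg m⁻³ = 1.100×10^11 m³.
Δh per year = 1.100×10^11 / 3.48×10^14 = 3.16×10^-4 m = 0.32 mm.

≈ 0.32 mm/yr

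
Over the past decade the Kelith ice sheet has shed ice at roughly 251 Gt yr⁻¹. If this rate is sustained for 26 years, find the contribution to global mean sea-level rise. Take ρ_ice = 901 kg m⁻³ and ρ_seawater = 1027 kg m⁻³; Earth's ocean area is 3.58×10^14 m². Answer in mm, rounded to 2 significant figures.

≈ 18 mm

Total mass lost = 251 Gt/yr × 26 yr = 6526 Gt = 6.526×10^15 kg.
ρ_w = 1027 kg m⁻³, so water volume = 6.526×10^15 / 1027 = 6.354×10^12 m³.
Δh = 6.354×10^12 / 3.58×10^14 = 0.0177 m = 18 mm.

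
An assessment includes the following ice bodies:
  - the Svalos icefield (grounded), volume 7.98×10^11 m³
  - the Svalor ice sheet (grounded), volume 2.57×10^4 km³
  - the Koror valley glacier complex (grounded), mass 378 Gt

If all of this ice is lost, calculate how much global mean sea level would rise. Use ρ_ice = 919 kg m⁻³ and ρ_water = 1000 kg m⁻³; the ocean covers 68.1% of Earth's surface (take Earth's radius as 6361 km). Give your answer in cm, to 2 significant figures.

≈ 7.1 cm

Svalos: 7.98×10^11 m³ × (919/1000) = 7.334×10^11 m³ of water.
Svalor: 2.57×10^4 km³ × (919/1000) = 2.362×10^4 km³ of water.
Koror: 378 Gt = 3.780×10^14 kg; dividing by ρ_w = 1000 kg m⁻³ gives 3.780×10^11 m³ of water.
Total added water ≈ 2.473×10^13 m³ over 3.46×10^14 m² → Δh = 0.0714 m = 7.1 cm.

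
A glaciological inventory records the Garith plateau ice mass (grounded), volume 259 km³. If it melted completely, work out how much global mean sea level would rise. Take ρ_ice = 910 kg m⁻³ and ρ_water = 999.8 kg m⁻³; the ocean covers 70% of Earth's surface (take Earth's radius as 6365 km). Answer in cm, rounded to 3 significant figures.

≈ 0.0661 cm

Garith: 259 km³ × (910/999.8) = 235.7 km³ of water.
Spread over 3.56×10^14 m² of ocean, Δh = 2.357×10^11 / 3.56×10^14 = 6.61×10^-4 m = 0.0661 cm.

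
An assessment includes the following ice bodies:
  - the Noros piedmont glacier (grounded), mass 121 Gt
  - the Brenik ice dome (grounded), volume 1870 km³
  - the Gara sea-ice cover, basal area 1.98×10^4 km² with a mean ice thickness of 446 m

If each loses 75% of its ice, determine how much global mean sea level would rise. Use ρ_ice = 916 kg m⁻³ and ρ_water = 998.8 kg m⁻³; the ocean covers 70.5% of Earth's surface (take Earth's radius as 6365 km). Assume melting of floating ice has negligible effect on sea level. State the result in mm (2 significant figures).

Noros: 0.75 × 121 Gt = 9.075×10^13 kg; dividing by ρ_w = 998.8 kg m⁻³ gives 9.086×10^10 m³ of water.
Brenik: 0.75 × 1870 km³ × (916/998.8) = 1286 km³ of water.
The Gara sea-ice cover is floating and already displaces its own weight of water, so its melt adds essentially nothing to sea level.
Total added water ≈ 1.377×10^12 m³ over 3.59×10^14 m² → Δh = 3.84×10^-3 m = 3.8 mm.

≈ 3.8 mm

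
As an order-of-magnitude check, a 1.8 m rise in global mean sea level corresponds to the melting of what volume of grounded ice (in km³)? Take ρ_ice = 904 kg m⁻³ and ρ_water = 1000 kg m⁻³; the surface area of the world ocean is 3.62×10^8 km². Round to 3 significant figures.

Required water volume = Δh × A = 1.8 m × 3.62×10^14 m² = 6.516×10^14 m³ = 6.516×10^5 km³.
Ice volume = water volume × ρ_w/ρ_ice = 6.516×10^5 × 1000/904 = 7.21×10^5 km³.

≈ 7.21×10^5 km³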